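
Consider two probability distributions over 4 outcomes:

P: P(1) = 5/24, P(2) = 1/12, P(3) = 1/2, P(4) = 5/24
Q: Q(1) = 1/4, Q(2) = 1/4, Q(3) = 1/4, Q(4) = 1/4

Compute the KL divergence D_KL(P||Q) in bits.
0.2583 bits

D_KL(P||Q) = Σ P(x) log₂(P(x)/Q(x))

Computing term by term:
  P(1)·log₂(P(1)/Q(1)) = (5/24)·log₂((5/24)/(1/4)) = -0.05480
  P(2)·log₂(P(2)/Q(2)) = (1/12)·log₂((1/12)/(1/4)) = -0.13208
  P(3)·log₂(P(3)/Q(3)) = (1/2)·log₂((1/2)/(1/4)) = 0.50000
  P(4)·log₂(P(4)/Q(4)) = (5/24)·log₂((5/24)/(1/4)) = -0.05480

D_KL(P||Q) = -0.05480 - 0.13208 + 0.50000 - 0.05480 = 0.25832 ≈ 0.2583 bits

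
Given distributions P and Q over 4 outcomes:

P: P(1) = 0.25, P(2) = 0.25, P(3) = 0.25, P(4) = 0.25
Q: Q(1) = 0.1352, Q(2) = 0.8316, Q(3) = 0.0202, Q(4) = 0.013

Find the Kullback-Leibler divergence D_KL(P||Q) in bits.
1.7619 bits

D_KL(P||Q) = Σ P(x) log₂(P(x)/Q(x))

Computing term by term:
  P(1)·log₂(P(1)/Q(1)) = 0.25·log₂(0.25/0.1352) = 0.22171
  P(2)·log₂(P(2)/Q(2)) = 0.25·log₂(0.25/0.8316) = -0.43349
  P(3)·log₂(P(3)/Q(3)) = 0.25·log₂(0.25/0.0202) = 0.90738
  P(4)·log₂(P(4)/Q(4)) = 0.25·log₂(0.25/0.013) = 1.06634

D_KL(P||Q) = 0.22171 - 0.43349 + 0.90738 + 1.06634 = 1.76194 ≈ 1.7619 bits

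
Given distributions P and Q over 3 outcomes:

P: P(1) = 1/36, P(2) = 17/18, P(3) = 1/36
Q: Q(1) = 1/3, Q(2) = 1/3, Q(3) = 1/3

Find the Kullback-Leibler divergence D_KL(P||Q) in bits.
1.2199 bits

D_KL(P||Q) = Σ P(x) log₂(P(x)/Q(x))

Computing term by term:
  P(1)·log₂(P(1)/Q(1)) = (1/36)·log₂((1/36)/(1/3)) = -0.09958
  P(2)·log₂(P(2)/Q(2)) = (17/18)·log₂((17/18)/(1/3)) = 1.41903
  P(3)·log₂(P(3)/Q(3)) = (1/36)·log₂((1/36)/(1/3)) = -0.09958

D_KL(P||Q) = -0.09958 + 1.41903 - 0.09958 = 1.21987 ≈ 1.2199 bits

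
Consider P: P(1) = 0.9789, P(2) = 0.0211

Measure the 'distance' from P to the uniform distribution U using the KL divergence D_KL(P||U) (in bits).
0.8524 bits

U(i) = 1/2 for all i

D_KL(P||U) = Σ P(x) log₂(P(x) / (1/2))
           = Σ P(x) log₂(P(x)) + log₂(2)
           = log₂(2) - H(P)

H(P) = -Σ P(x) log₂(P(x)):
  -P(1)·log₂(P(1)) = -(0.9789)·log₂(0.9789) = 0.03012
  -P(2)·log₂(P(2)) = -(0.0211)·log₂(0.0211) = 0.11746
H(P) = 0.03012 + 0.11746 = 0.14758 bits

log₂(2) = 1.00000 bits

D_KL(P||U) = 1.00000 - 0.14758 = 0.85242 ≈ 0.8524 bits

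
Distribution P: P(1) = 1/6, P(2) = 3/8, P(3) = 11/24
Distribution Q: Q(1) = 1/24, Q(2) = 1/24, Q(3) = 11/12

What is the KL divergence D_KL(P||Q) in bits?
1.0637 bits

D_KL(P||Q) = Σ P(x) log₂(P(x)/Q(x))

Computing term by term:
  P(1)·log₂(P(1)/Q(1)) = (1/6)·log₂((1/6)/(1/24)) = 0.33333
  P(2)·log₂(P(2)/Q(2)) = (3/8)·log₂((3/8)/(1/24)) = 1.18872
  P(3)·log₂(P(3)/Q(3)) = (11/24)·log₂((11/24)/(11/12)) = -0.45833

D_KL(P||Q) = 0.33333 + 1.18872 - 0.45833 = 1.06372 ≈ 1.0637 bits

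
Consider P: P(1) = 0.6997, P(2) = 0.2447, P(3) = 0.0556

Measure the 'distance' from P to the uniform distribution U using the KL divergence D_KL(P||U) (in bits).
0.4957 bits

U(i) = 1/3 for all i

D_KL(P||U) = Σ P(x) log₂(P(x) / (1/3))
           = Σ P(x) log₂(P(x)) + log₂(3)
           = log₂(3) - H(P)

H(P) = -Σ P(x) log₂(P(x)):
  -P(1)·log₂(P(1)) = -(0.6997)·log₂(0.6997) = 0.36048
  -P(2)·log₂(P(2)) = -(0.2447)·log₂(0.2447) = 0.49696
  -P(3)·log₂(P(3)) = -(0.0556)·log₂(0.0556) = 0.23178
H(P) = 0.36048 + 0.49696 + 0.23178 = 1.08922 bits

log₂(3) = 1.58496 bits

D_KL(P||U) = 1.58496 - 1.08922 = 0.49574 ≈ 0.4957 bits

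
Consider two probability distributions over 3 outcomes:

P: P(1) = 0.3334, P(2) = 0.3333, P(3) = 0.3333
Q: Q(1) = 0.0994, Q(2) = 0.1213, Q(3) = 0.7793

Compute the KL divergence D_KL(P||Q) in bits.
0.6597 bits

D_KL(P||Q) = Σ P(x) log₂(P(x)/Q(x))

Computing term by term:
  P(1)·log₂(P(1)/Q(1)) = 0.3334·log₂(0.3334/0.0994) = 0.58210
  P(2)·log₂(P(2)/Q(2)) = 0.3333·log₂(0.3333/0.1213) = 0.48603
  P(3)·log₂(P(3)/Q(3)) = 0.3333·log₂(0.3333/0.7793) = -0.40841

D_KL(P||Q) = 0.58210 + 0.48603 - 0.40841 = 0.65972 ≈ 0.6597 bits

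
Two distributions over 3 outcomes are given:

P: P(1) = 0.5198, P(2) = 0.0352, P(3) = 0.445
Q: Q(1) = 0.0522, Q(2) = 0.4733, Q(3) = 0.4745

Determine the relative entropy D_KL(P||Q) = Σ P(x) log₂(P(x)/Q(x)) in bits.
1.5504 bits

D_KL(P||Q) = Σ P(x) log₂(P(x)/Q(x))

Computing term by term:
  P(1)·log₂(P(1)/Q(1)) = 0.5198·log₂(0.5198/0.0522) = 1.72357
  P(2)·log₂(P(2)/Q(2)) = 0.0352·log₂(0.0352/0.4733) = -0.13197
  P(3)·log₂(P(3)/Q(3)) = 0.445·log₂(0.445/0.4745) = -0.04121

D_KL(P||Q) = 1.72357 - 0.13197 - 0.04121 = 1.55039 ≈ 1.5504 bits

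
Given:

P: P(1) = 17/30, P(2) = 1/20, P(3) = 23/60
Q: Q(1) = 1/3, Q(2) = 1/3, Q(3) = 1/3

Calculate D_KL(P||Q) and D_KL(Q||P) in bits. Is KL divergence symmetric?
D_KL(P||Q) = 0.3742 bits, D_KL(Q||P) = 0.5899 bits. No, KL divergence is not symmetric.

D_KL(P||Q) = Σ P(x) log₂(P(x)/Q(x))

Computing term by term:
  P(1)·log₂(P(1)/Q(1)) = (17/30)·log₂((17/30)/(1/3)) = 0.43380
  P(2)·log₂(P(2)/Q(2)) = (1/20)·log₂((1/20)/(1/3)) = -0.13685
  P(3)·log₂(P(3)/Q(3)) = (23/60)·log₂((23/60)/(1/3)) = 0.07729

D_KL(P||Q) = 0.43380 - 0.13685 + 0.07729 = 0.37424 ≈ 0.3742 bits

D_KL(Q||P) = Σ Q(x) log₂(Q(x)/P(x))

Computing term by term:
  Q(1)·log₂(Q(1)/P(1)) = (1/3)·log₂((1/3)/(17/30)) = -0.25518
  Q(2)·log₂(Q(2)/P(2)) = (1/3)·log₂((1/3)/(1/20)) = 0.91232
  Q(3)·log₂(Q(3)/P(3)) = (1/3)·log₂((1/3)/(23/60)) = -0.06721

D_KL(Q||P) = -0.25518 + 0.91232 - 0.06721 = 0.58993 ≈ 0.5899 bits

These are NOT equal (difference: 0.2157 bits). KL divergence is asymmetric: D_KL(P||Q) ≠ D_KL(Q||P) in general.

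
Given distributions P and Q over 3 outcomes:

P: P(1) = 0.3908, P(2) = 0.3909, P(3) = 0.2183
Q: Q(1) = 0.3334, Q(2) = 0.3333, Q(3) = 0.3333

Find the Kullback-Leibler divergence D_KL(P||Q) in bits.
0.0462 bits

D_KL(P||Q) = Σ P(x) log₂(P(x)/Q(x))

Computing term by term:
  P(1)·log₂(P(1)/Q(1)) = 0.3908·log₂(0.3908/0.3334) = 0.08956
  P(2)·log₂(P(2)/Q(2)) = 0.3909·log₂(0.3909/0.3333) = 0.08990
  P(3)·log₂(P(3)/Q(3)) = 0.2183·log₂(0.2183/0.3333) = -0.13327

D_KL(P||Q) = 0.08956 + 0.08990 - 0.13327 = 0.04619 ≈ 0.0462 bits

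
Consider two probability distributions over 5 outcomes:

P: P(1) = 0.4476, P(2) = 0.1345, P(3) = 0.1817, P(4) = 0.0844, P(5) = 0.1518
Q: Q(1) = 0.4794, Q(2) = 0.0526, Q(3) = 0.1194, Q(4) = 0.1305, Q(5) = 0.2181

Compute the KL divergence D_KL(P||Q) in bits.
0.1155 bits

D_KL(P||Q) = Σ P(x) log₂(P(x)/Q(x))

Computing term by term:
  P(1)·log₂(P(1)/Q(1)) = 0.4476·log₂(0.4476/0.4794) = -0.04432
  P(2)·log₂(P(2)/Q(2)) = 0.1345·log₂(0.1345/0.0526) = 0.18218
  P(3)·log₂(P(3)/Q(3)) = 0.1817·log₂(0.1817/0.1194) = 0.11007
  P(4)·log₂(P(4)/Q(4)) = 0.0844·log₂(0.0844/0.1305) = -0.05307
  P(5)·log₂(P(5)/Q(5)) = 0.1518·log₂(0.1518/0.2181) = -0.07936

D_KL(P||Q) = -0.04432 + 0.18218 + 0.11007 - 0.05307 - 0.07936 = 0.11550 ≈ 0.1155 bits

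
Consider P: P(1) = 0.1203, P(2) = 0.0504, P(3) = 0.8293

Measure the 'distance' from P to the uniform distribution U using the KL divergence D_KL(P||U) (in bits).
0.7762 bits

U(i) = 1/3 for all i

D_KL(P||U) = Σ P(x) log₂(P(x) / (1/3))
           = Σ P(x) log₂(P(x)) + log₂(3)
           = log₂(3) - H(P)

H(P) = -Σ P(x) log₂(P(x)):
  -P(1)·log₂(P(1)) = -(0.1203)·log₂(0.1203) = 0.36755
  -P(2)·log₂(P(2)) = -(0.0504)·log₂(0.0504) = 0.21725
  -P(3)·log₂(P(3)) = -(0.8293)·log₂(0.8293) = 0.22394
H(P) = 0.36755 + 0.21725 + 0.22394 = 0.80874 bits

log₂(3) = 1.58496 bits

D_KL(P||U) = 1.58496 - 0.80874 = 0.77622 ≈ 0.7762 bits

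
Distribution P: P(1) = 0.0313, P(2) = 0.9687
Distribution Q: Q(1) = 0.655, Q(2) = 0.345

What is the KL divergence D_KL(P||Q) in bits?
1.3055 bits

D_KL(P||Q) = Σ P(x) log₂(P(x)/Q(x))

Computing term by term:
  P(1)·log₂(P(1)/Q(1)) = 0.0313·log₂(0.0313/0.655) = -0.13732
  P(2)·log₂(P(2)/Q(2)) = 0.9687·log₂(0.9687/0.345) = 1.44283

D_KL(P||Q) = -0.13732 + 1.44283 = 1.30551 ≈ 1.3055 bits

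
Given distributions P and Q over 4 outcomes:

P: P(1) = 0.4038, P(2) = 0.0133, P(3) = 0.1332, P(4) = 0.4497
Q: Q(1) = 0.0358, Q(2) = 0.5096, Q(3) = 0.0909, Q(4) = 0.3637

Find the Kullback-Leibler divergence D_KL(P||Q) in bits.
1.5527 bits

D_KL(P||Q) = Σ P(x) log₂(P(x)/Q(x))

Computing term by term:
  P(1)·log₂(P(1)/Q(1)) = 0.4038·log₂(0.4038/0.0358) = 1.41153
  P(2)·log₂(P(2)/Q(2)) = 0.0133·log₂(0.0133/0.5096) = -0.06996
  P(3)·log₂(P(3)/Q(3)) = 0.1332·log₂(0.1332/0.0909) = 0.07343
  P(4)·log₂(P(4)/Q(4)) = 0.4497·log₂(0.4497/0.3637) = 0.13770

D_KL(P||Q) = 1.41153 - 0.06996 + 0.07343 + 0.13770 = 1.55270 ≈ 1.5527 bits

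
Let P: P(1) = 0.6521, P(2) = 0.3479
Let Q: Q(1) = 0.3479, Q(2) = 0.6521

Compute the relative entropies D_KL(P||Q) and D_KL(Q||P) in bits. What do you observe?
D_KL(P||Q) = 0.2757 bits, D_KL(Q||P) = 0.2757 bits. The two directions give the same value here, because Q is a self-inverse relabeling of P; in general KL divergence is asymmetric.

D_KL(P||Q) = Σ P(x) log₂(P(x)/Q(x))

Computing term by term:
  P(1)·log₂(P(1)/Q(1)) = 0.6521·log₂(0.6521/0.3479) = 0.59108
  P(2)·log₂(P(2)/Q(2)) = 0.3479·log₂(0.3479/0.6521) = -0.31534

D_KL(P||Q) = 0.59108 - 0.31534 = 0.27574 ≈ 0.2757 bits

D_KL(Q||P) = Σ Q(x) log₂(Q(x)/P(x))

Computing term by term:
  Q(1)·log₂(Q(1)/P(1)) = 0.3479·log₂(0.3479/0.6521) = -0.31534
  Q(2)·log₂(Q(2)/P(2)) = 0.6521·log₂(0.6521/0.3479) = 0.59108

D_KL(Q||P) = -0.31534 + 0.59108 = 0.27574 ≈ 0.2757 bits

These ARE equal here. Q is P with outcomes relabeled (Q(1) = P(2), Q(2) = P(1)) by a relabeling that is its own inverse, so the two sums contain exactly the same terms in a different order. This is a special case — KL divergence is not symmetric in general: D_KL(P||Q) ≠ D_KL(Q||P) for most P, Q.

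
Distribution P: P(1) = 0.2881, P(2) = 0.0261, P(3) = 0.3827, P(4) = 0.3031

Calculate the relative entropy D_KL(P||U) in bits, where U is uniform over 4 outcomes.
0.2932 bits

U(i) = 1/4 for all i

D_KL(P||U) = Σ P(x) log₂(P(x) / (1/4))
           = Σ P(x) log₂(P(x)) + log₂(4)
           = log₂(4) - H(P)

H(P) = -Σ P(x) log₂(P(x)):
  -P(1)·log₂(P(1)) = -(0.2881)·log₂(0.2881) = 0.51724
  -P(2)·log₂(P(2)) = -(0.0261)·log₂(0.0261) = 0.13728
  -P(3)·log₂(P(3)) = -(0.3827)·log₂(0.3827) = 0.53031
  -P(4)·log₂(P(4)) = -(0.3031)·log₂(0.3031) = 0.52198
H(P) = 0.51724 + 0.13728 + 0.53031 + 0.52198 = 1.70681 bits

log₂(4) = 2.00000 bits

D_KL(P||U) = 2.00000 - 1.70681 = 0.29319 ≈ 0.2932 bits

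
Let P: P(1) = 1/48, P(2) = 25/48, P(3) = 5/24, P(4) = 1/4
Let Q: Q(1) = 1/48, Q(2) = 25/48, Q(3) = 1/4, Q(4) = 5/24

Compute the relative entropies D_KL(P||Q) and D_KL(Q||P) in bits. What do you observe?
D_KL(P||Q) = 0.0110 bits, D_KL(Q||P) = 0.0110 bits. The two directions give the same value here, because Q is a self-inverse relabeling of P; in general KL divergence is asymmetric.

D_KL(P||Q) = Σ P(x) log₂(P(x)/Q(x))

Computing term by term:
  P(1)·log₂(P(1)/Q(1)) = (1/48)·log₂((1/48)/(1/48)) = 0.00000
  P(2)·log₂(P(2)/Q(2)) = (25/48)·log₂((25/48)/(25/48)) = 0.00000
  P(3)·log₂(P(3)/Q(3)) = (5/24)·log₂((5/24)/(1/4)) = -0.05480
  P(4)·log₂(P(4)/Q(4)) = (1/4)·log₂((1/4)/(5/24)) = 0.06576

D_KL(P||Q) = 0.00000 + 0.00000 - 0.05480 + 0.06576 = 0.01096 ≈ 0.0110 bits

D_KL(Q||P) = Σ Q(x) log₂(Q(x)/P(x))

Computing term by term:
  Q(1)·log₂(Q(1)/P(1)) = (1/48)·log₂((1/48)/(1/48)) = 0.00000
  Q(2)·log₂(Q(2)/P(2)) = (25/48)·log₂((25/48)/(25/48)) = 0.00000
  Q(3)·log₂(Q(3)/P(3)) = (1/4)·log₂((1/4)/(5/24)) = 0.06576
  Q(4)·log₂(Q(4)/P(4)) = (5/24)·log₂((5/24)/(1/4)) = -0.05480

D_KL(Q||P) = 0.00000 + 0.00000 + 0.06576 - 0.05480 = 0.01096 ≈ 0.0110 bits

These ARE equal here. Q is P with outcomes relabeled (Q(3) = P(4), Q(4) = P(3)) by a relabeling that is its own inverse, so the two sums contain exactly the same terms in a different order. This is a special case — KL divergence is not symmetric in general: D_KL(P||Q) ≠ D_KL(Q||P) for most P, Q.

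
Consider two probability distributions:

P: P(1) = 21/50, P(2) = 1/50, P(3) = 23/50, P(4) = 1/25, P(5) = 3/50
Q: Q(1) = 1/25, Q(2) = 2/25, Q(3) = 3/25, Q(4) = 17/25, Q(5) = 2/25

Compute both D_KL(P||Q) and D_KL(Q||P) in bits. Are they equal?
D_KL(P||Q) = 2.0881 bits, D_KL(Q||P) = 2.6044 bits. No, they are not equal.

D_KL(P||Q) = Σ P(x) log₂(P(x)/Q(x))

Computing term by term:
  P(1)·log₂(P(1)/Q(1)) = (21/50)·log₂((21/50)/(1/25)) = 1.42477
  P(2)·log₂(P(2)/Q(2)) = (1/50)·log₂((1/50)/(2/25)) = -0.04000
  P(3)·log₂(P(3)/Q(3)) = (23/50)·log₂((23/50)/(3/25)) = 0.89176
  P(4)·log₂(P(4)/Q(4)) = (1/25)·log₂((1/25)/(17/25)) = -0.16350
  P(5)·log₂(P(5)/Q(5)) = (3/50)·log₂((3/50)/(2/25)) = -0.02490

D_KL(P||Q) = 1.42477 - 0.04000 + 0.89176 - 0.16350 - 0.02490 = 2.08813 ≈ 2.0881 bits

D_KL(Q||P) = Σ Q(x) log₂(Q(x)/P(x))

Computing term by term:
  Q(1)·log₂(Q(1)/P(1)) = (1/25)·log₂((1/25)/(21/50)) = -0.13569
  Q(2)·log₂(Q(2)/P(2)) = (2/25)·log₂((2/25)/(1/50)) = 0.16000
  Q(3)·log₂(Q(3)/P(3)) = (3/25)·log₂((3/25)/(23/50)) = -0.23263
  Q(4)·log₂(Q(4)/P(4)) = (17/25)·log₂((17/25)/(1/25)) = 2.77947
  Q(5)·log₂(Q(5)/P(5)) = (2/25)·log₂((2/25)/(3/50)) = 0.03320

D_KL(Q||P) = -0.13569 + 0.16000 - 0.23263 + 2.77947 + 0.03320 = 2.60435 ≈ 2.6044 bits

These are NOT equal (difference: 0.5163 bits). KL divergence is asymmetric: D_KL(P||Q) ≠ D_KL(Q||P) in general.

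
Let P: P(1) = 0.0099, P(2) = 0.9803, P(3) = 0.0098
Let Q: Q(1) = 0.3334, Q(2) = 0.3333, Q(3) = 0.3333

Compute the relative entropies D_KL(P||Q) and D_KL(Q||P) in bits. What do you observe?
D_KL(P||Q) = 1.4257 bits, D_KL(Q||P) = 2.8686 bits. The two directions give different values (D_KL(Q||P) exceeds D_KL(P||Q) by 1.4429 bits): KL divergence is asymmetric.

D_KL(P||Q) = Σ P(x) log₂(P(x)/Q(x))

Computing term by term:
  P(1)·log₂(P(1)/Q(1)) = 0.0099·log₂(0.0099/0.3334) = -0.05023
  P(2)·log₂(P(2)/Q(2)) = 0.9803·log₂(0.9803/0.3333) = 1.52574
  P(3)·log₂(P(3)/Q(3)) = 0.0098·log₂(0.0098/0.3333) = -0.04986

D_KL(P||Q) = -0.05023 + 1.52574 - 0.04986 = 1.42565 ≈ 1.4257 bits

D_KL(Q||P) = Σ Q(x) log₂(Q(x)/P(x))

Computing term by term:
  Q(1)·log₂(Q(1)/P(1)) = 0.3334·log₂(0.3334/0.0099) = 1.69157
  Q(2)·log₂(Q(2)/P(2)) = 0.3333·log₂(0.3333/0.9803) = -0.51875
  Q(3)·log₂(Q(3)/P(3)) = 0.3333·log₂(0.3333/0.0098) = 1.69580

D_KL(Q||P) = 1.69157 - 0.51875 + 1.69580 = 2.86862 ≈ 2.8686 bits

These are NOT equal (difference: 1.4429 bits). KL divergence is asymmetric: D_KL(P||Q) ≠ D_KL(Q||P) in general.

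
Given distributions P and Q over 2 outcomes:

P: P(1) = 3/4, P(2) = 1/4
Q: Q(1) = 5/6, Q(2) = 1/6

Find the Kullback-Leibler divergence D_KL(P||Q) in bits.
0.0322 bits

D_KL(P||Q) = Σ P(x) log₂(P(x)/Q(x))

Computing term by term:
  P(1)·log₂(P(1)/Q(1)) = (3/4)·log₂((3/4)/(5/6)) = -0.11400
  P(2)·log₂(P(2)/Q(2)) = (1/4)·log₂((1/4)/(1/6)) = 0.14624

D_KL(P||Q) = -0.11400 + 0.14624 = 0.03224 ≈ 0.0322 bits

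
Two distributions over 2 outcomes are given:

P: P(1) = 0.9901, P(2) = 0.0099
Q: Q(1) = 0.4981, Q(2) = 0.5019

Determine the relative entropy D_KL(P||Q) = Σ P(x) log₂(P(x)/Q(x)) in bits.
0.9253 bits

D_KL(P||Q) = Σ P(x) log₂(P(x)/Q(x))

Computing term by term:
  P(1)·log₂(P(1)/Q(1)) = 0.9901·log₂(0.9901/0.4981) = 0.98133
  P(2)·log₂(P(2)/Q(2)) = 0.0099·log₂(0.0099/0.5019) = -0.05607

D_KL(P||Q) = 0.98133 - 0.05607 = 0.92526 ≈ 0.9253 bits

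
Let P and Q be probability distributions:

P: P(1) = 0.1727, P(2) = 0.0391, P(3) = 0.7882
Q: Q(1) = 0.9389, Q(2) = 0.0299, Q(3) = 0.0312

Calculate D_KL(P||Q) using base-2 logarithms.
3.2655 bits

D_KL(P||Q) = Σ P(x) log₂(P(x)/Q(x))

Computing term by term:
  P(1)·log₂(P(1)/Q(1)) = 0.1727·log₂(0.1727/0.9389) = -0.42185
  P(2)·log₂(P(2)/Q(2)) = 0.0391·log₂(0.0391/0.0299) = 0.01513
  P(3)·log₂(P(3)/Q(3)) = 0.7882·log₂(0.7882/0.0312) = 3.67218

D_KL(P||Q) = -0.42185 + 0.01513 + 3.67218 = 3.26546 ≈ 3.2655 bits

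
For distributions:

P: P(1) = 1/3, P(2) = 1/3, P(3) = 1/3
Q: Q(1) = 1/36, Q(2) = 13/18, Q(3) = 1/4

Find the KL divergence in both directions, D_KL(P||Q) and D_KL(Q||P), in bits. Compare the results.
D_KL(P||Q) = 0.9615 bits, D_KL(Q||P) = 0.6023 bits. D_KL(P||Q) is larger than D_KL(Q||P) by 0.3592 bits; the two directions differ.

D_KL(P||Q) = Σ P(x) log₂(P(x)/Q(x))

Computing term by term:
  P(1)·log₂(P(1)/Q(1)) = (1/3)·log₂((1/3)/(1/36)) = 1.19499
  P(2)·log₂(P(2)/Q(2)) = (1/3)·log₂((1/3)/(13/18)) = -0.37183
  P(3)·log₂(P(3)/Q(3)) = (1/3)·log₂((1/3)/(1/4)) = 0.13835

D_KL(P||Q) = 1.19499 - 0.37183 + 0.13835 = 0.96151 ≈ 0.9615 bits

D_KL(Q||P) = Σ Q(x) log₂(Q(x)/P(x))

Computing term by term:
  Q(1)·log₂(Q(1)/P(1)) = (1/36)·log₂((1/36)/(1/3)) = -0.09958
  Q(2)·log₂(Q(2)/P(2)) = (13/18)·log₂((13/18)/(1/3)) = 0.80562
  Q(3)·log₂(Q(3)/P(3)) = (1/4)·log₂((1/4)/(1/3)) = -0.10376

D_KL(Q||P) = -0.09958 + 0.80562 - 0.10376 = 0.60228 ≈ 0.6023 bits

These are NOT equal (difference: 0.3592 bits). KL divergence is asymmetric: D_KL(P||Q) ≠ D_KL(Q||P) in general.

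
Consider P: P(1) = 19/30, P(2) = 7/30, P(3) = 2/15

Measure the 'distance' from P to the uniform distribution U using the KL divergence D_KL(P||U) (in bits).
0.2901 bits

U(i) = 1/3 for all i

D_KL(P||U) = Σ P(x) log₂(P(x) / (1/3))
           = Σ P(x) log₂(P(x)) + log₂(3)
           = log₂(3) - H(P)

H(P) = -Σ P(x) log₂(P(x)):
  -P(1)·log₂(P(1)) = -(19/30)·log₂(19/30) = 0.41734
  -P(2)·log₂(P(2)) = -(7/30)·log₂(7/30) = 0.48989
  -P(3)·log₂(P(3)) = -(2/15)·log₂(2/15) = 0.38759
H(P) = 0.41734 + 0.48989 + 0.38759 = 1.29482 bits

log₂(3) = 1.58496 bits

D_KL(P||U) = 1.58496 - 1.29482 = 0.29014 ≈ 0.2901 bits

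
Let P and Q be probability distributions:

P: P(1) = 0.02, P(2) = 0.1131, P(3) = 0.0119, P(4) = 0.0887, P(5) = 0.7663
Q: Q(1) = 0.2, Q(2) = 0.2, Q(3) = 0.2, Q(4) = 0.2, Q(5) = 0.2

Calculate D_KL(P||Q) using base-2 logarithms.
1.1731 bits

D_KL(P||Q) = Σ P(x) log₂(P(x)/Q(x))

Computing term by term:
  P(1)·log₂(P(1)/Q(1)) = 0.02·log₂(0.02/0.2) = -0.06644
  P(2)·log₂(P(2)/Q(2)) = 0.1131·log₂(0.1131/0.2) = -0.09301
  P(3)·log₂(P(3)/Q(3)) = 0.0119·log₂(0.0119/0.2) = -0.04844
  P(4)·log₂(P(4)/Q(4)) = 0.0887·log₂(0.0887/0.2) = -0.10404
  P(5)·log₂(P(5)/Q(5)) = 0.7663·log₂(0.7663/0.2) = 1.48502

D_KL(P||Q) = -0.06644 - 0.09301 - 0.04844 - 0.10404 + 1.48502 = 1.17309 ≈ 1.1731 bits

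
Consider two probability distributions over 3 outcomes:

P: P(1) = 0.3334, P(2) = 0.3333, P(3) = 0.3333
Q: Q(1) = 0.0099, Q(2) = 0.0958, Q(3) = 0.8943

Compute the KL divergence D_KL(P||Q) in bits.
1.8165 bits

D_KL(P||Q) = Σ P(x) log₂(P(x)/Q(x))

Computing term by term:
  P(1)·log₂(P(1)/Q(1)) = 0.3334·log₂(0.3334/0.0099) = 1.69157
  P(2)·log₂(P(2)/Q(2)) = 0.3333·log₂(0.3333/0.0958) = 0.59951
  P(3)·log₂(P(3)/Q(3)) = 0.3333·log₂(0.3333/0.8943) = -0.47460

D_KL(P||Q) = 1.69157 + 0.59951 - 0.47460 = 1.81648 ≈ 1.8165 bits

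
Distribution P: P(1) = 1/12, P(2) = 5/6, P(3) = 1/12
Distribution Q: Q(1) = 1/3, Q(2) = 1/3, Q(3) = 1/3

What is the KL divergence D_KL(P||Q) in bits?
0.7683 bits

D_KL(P||Q) = Σ P(x) log₂(P(x)/Q(x))

Computing term by term:
  P(1)·log₂(P(1)/Q(1)) = (1/12)·log₂((1/12)/(1/3)) = -0.16667
  P(2)·log₂(P(2)/Q(2)) = (5/6)·log₂((5/6)/(1/3)) = 1.10161
  P(3)·log₂(P(3)/Q(3)) = (1/12)·log₂((1/12)/(1/3)) = -0.16667

D_KL(P||Q) = -0.16667 + 1.10161 - 0.16667 = 0.76827 ≈ 0.7683 bits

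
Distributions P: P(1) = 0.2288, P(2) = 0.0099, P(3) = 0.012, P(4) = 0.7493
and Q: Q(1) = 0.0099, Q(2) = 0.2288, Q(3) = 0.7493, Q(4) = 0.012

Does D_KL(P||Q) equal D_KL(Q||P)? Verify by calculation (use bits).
D_KL(P||Q) = 5.3893 bits, D_KL(Q||P) = 5.3893 bits. Yes — for this pair D_KL(P||Q) = D_KL(Q||P).

D_KL(P||Q) = Σ P(x) log₂(P(x)/Q(x))

Computing term by term:
  P(1)·log₂(P(1)/Q(1)) = 0.2288·log₂(0.2288/0.0099) = 1.03658
  P(2)·log₂(P(2)/Q(2)) = 0.0099·log₂(0.0099/0.2288) = -0.04485
  P(3)·log₂(P(3)/Q(3)) = 0.012·log₂(0.012/0.7493) = -0.07157
  P(4)·log₂(P(4)/Q(4)) = 0.7493·log₂(0.7493/0.012) = 4.46915

D_KL(P||Q) = 1.03658 - 0.04485 - 0.07157 + 4.46915 = 5.38931 ≈ 5.3893 bits

D_KL(Q||P) = Σ Q(x) log₂(Q(x)/P(x))

Computing term by term:
  Q(1)·log₂(Q(1)/P(1)) = 0.0099·log₂(0.0099/0.2288) = -0.04485
  Q(2)·log₂(Q(2)/P(2)) = 0.2288·log₂(0.2288/0.0099) = 1.03658
  Q(3)·log₂(Q(3)/P(3)) = 0.7493·log₂(0.7493/0.012) = 4.46915
  Q(4)·log₂(Q(4)/P(4)) = 0.012·log₂(0.012/0.7493) = -0.07157

D_KL(Q||P) = -0.04485 + 1.03658 + 4.46915 - 0.07157 = 5.38931 ≈ 5.3893 bits

These ARE equal here. Q is P with outcomes relabeled (Q(1) = P(2), Q(2) = P(1), Q(3) = P(4), Q(4) = P(3)) by a relabeling that is its own inverse, so the two sums contain exactly the same terms in a different order. This is a special case — KL divergence is not symmetric in general: D_KL(P||Q) ≠ D_KL(Q||P) for most P, Q.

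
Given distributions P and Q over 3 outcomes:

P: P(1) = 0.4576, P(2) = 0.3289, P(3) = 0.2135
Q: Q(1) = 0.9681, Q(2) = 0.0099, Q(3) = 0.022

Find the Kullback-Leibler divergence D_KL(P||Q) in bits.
1.8676 bits

D_KL(P||Q) = Σ P(x) log₂(P(x)/Q(x))

Computing term by term:
  P(1)·log₂(P(1)/Q(1)) = 0.4576·log₂(0.4576/0.9681) = -0.49470
  P(2)·log₂(P(2)/Q(2)) = 0.3289·log₂(0.3289/0.0099) = 1.66229
  P(3)·log₂(P(3)/Q(3)) = 0.2135·log₂(0.2135/0.022) = 0.69999

D_KL(P||Q) = -0.49470 + 1.66229 + 0.69999 = 1.86758 ≈ 1.8676 bits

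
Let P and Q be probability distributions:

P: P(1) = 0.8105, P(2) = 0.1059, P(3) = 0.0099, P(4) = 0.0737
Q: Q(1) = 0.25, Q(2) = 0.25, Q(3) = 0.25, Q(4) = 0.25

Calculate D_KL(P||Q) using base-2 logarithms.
1.0681 bits

D_KL(P||Q) = Σ P(x) log₂(P(x)/Q(x))

Computing term by term:
  P(1)·log₂(P(1)/Q(1)) = 0.8105·log₂(0.8105/0.25) = 1.37532
  P(2)·log₂(P(2)/Q(2)) = 0.1059·log₂(0.1059/0.25) = -0.13123
  P(3)·log₂(P(3)/Q(3)) = 0.0099·log₂(0.0099/0.25) = -0.04612
  P(4)·log₂(P(4)/Q(4)) = 0.0737·log₂(0.0737/0.25) = -0.12987

D_KL(P||Q) = 1.37532 - 0.13123 - 0.04612 - 0.12987 = 1.06810 ≈ 1.0681 bits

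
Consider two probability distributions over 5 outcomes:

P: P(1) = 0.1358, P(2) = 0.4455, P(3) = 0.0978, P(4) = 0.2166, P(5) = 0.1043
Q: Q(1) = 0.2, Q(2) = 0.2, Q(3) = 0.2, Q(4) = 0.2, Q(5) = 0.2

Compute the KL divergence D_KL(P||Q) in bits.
0.2649 bits

D_KL(P||Q) = Σ P(x) log₂(P(x)/Q(x))

Computing term by term:
  P(1)·log₂(P(1)/Q(1)) = 0.1358·log₂(0.1358/0.2) = -0.07585
  P(2)·log₂(P(2)/Q(2)) = 0.4455·log₂(0.4455/0.2) = 0.51474
  P(3)·log₂(P(3)/Q(3)) = 0.0978·log₂(0.0978/0.2) = -0.10094
  P(4)·log₂(P(4)/Q(4)) = 0.2166·log₂(0.2166/0.2) = 0.02492
  P(5)·log₂(P(5)/Q(5)) = 0.1043·log₂(0.1043/0.2) = -0.09796

D_KL(P||Q) = -0.07585 + 0.51474 - 0.10094 + 0.02492 - 0.09796 = 0.26491 ≈ 0.2649 bits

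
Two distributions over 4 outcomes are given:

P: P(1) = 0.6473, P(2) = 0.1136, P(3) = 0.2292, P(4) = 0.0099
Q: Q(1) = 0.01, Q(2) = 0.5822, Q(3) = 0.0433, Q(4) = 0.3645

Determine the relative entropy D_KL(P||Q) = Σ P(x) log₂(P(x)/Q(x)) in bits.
4.1261 bits

D_KL(P||Q) = Σ P(x) log₂(P(x)/Q(x))

Computing term by term:
  P(1)·log₂(P(1)/Q(1)) = 0.6473·log₂(0.6473/0.01) = 3.89439
  P(2)·log₂(P(2)/Q(2)) = 0.1136·log₂(0.1136/0.5822) = -0.26782
  P(3)·log₂(P(3)/Q(3)) = 0.2292·log₂(0.2292/0.0433) = 0.55104
  P(4)·log₂(P(4)/Q(4)) = 0.0099·log₂(0.0099/0.3645) = -0.05150

D_KL(P||Q) = 3.89439 - 0.26782 + 0.55104 - 0.05150 = 4.12611 ≈ 4.1261 bits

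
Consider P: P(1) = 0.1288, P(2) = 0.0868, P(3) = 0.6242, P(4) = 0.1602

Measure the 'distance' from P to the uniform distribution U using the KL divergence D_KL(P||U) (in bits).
0.4654 bits

U(i) = 1/4 for all i

D_KL(P||U) = Σ P(x) log₂(P(x) / (1/4))
           = Σ P(x) log₂(P(x)) + log₂(4)
           = log₂(4) - H(P)

H(P) = -Σ P(x) log₂(P(x)):
  -P(1)·log₂(P(1)) = -(0.1288)·log₂(0.1288) = 0.38084
  -P(2)·log₂(P(2)) = -(0.0868)·log₂(0.0868) = 0.30607
  -P(3)·log₂(P(3)) = -(0.6242)·log₂(0.6242) = 0.42441
  -P(4)·log₂(P(4)) = -(0.1602)·log₂(0.1602) = 0.42326
H(P) = 0.38084 + 0.30607 + 0.42441 + 0.42326 = 1.53458 bits

log₂(4) = 2.00000 bits

D_KL(P||U) = 2.00000 - 1.53458 = 0.46542 ≈ 0.4654 bits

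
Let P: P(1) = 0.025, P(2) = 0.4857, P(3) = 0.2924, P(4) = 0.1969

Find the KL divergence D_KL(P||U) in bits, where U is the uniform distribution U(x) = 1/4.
0.3806 bits

U(i) = 1/4 for all i

D_KL(P||U) = Σ P(x) log₂(P(x) / (1/4))
           = Σ P(x) log₂(P(x)) + log₂(4)
           = log₂(4) - H(P)

H(P) = -Σ P(x) log₂(P(x)):
  -P(1)·log₂(P(1)) = -(0.025)·log₂(0.025) = 0.13305
  -P(2)·log₂(P(2)) = -(0.4857)·log₂(0.4857) = 0.50603
  -P(3)·log₂(P(3)) = -(0.2924)·log₂(0.2924) = 0.51871
  -P(4)·log₂(P(4)) = -(0.1969)·log₂(0.1969) = 0.46163
H(P) = 0.13305 + 0.50603 + 0.51871 + 0.46163 = 1.61942 bits

log₂(4) = 2.00000 bits

D_KL(P||U) = 2.00000 - 1.61942 = 0.38058 ≈ 0.3806 bits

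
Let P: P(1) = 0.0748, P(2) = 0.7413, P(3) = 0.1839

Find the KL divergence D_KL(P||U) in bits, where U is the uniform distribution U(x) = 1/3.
0.5357 bits

U(i) = 1/3 for all i

D_KL(P||U) = Σ P(x) log₂(P(x) / (1/3))
           = Σ P(x) log₂(P(x)) + log₂(3)
           = log₂(3) - H(P)

H(P) = -Σ P(x) log₂(P(x)):
  -P(1)·log₂(P(1)) = -(0.0748)·log₂(0.0748) = 0.27981
  -P(2)·log₂(P(2)) = -(0.7413)·log₂(0.7413) = 0.32015
  -P(3)·log₂(P(3)) = -(0.1839)·log₂(0.1839) = 0.44927
H(P) = 0.27981 + 0.32015 + 0.44927 = 1.04923 bits

log₂(3) = 1.58496 bits

D_KL(P||U) = 1.58496 - 1.04923 = 0.53573 ≈ 0.5357 bits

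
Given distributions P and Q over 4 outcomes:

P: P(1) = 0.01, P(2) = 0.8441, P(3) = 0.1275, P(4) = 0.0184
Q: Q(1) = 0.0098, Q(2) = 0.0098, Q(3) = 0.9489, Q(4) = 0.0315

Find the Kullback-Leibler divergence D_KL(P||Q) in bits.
5.0431 bits

D_KL(P||Q) = Σ P(x) log₂(P(x)/Q(x))

Computing term by term:
  P(1)·log₂(P(1)/Q(1)) = 0.01·log₂(0.01/0.0098) = 0.00029
  P(2)·log₂(P(2)/Q(2)) = 0.8441·log₂(0.8441/0.0098) = 5.42629
  P(3)·log₂(P(3)/Q(3)) = 0.1275·log₂(0.1275/0.9489) = -0.36921
  P(4)·log₂(P(4)/Q(4)) = 0.0184·log₂(0.0184/0.0315) = -0.01427

D_KL(P||Q) = 0.00029 + 5.42629 - 0.36921 - 0.01427 = 5.04310 ≈ 5.0431 bits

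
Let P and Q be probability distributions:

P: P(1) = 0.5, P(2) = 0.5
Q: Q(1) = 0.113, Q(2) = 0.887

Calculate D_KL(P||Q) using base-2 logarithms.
0.6593 bits

D_KL(P||Q) = Σ P(x) log₂(P(x)/Q(x))

Computing term by term:
  P(1)·log₂(P(1)/Q(1)) = 0.5·log₂(0.5/0.113) = 1.07280
  P(2)·log₂(P(2)/Q(2)) = 0.5·log₂(0.5/0.887) = -0.41350

D_KL(P||Q) = 1.07280 - 0.41350 = 0.65930 ≈ 0.6593 bits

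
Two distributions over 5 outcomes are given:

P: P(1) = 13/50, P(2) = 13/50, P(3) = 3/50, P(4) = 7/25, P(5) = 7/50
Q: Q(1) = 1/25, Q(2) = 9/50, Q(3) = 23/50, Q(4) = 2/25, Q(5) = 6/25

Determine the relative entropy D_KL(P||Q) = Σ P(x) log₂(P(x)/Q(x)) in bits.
1.0609 bits

D_KL(P||Q) = Σ P(x) log₂(P(x)/Q(x))

Computing term by term:
  P(1)·log₂(P(1)/Q(1)) = (13/50)·log₂((13/50)/(1/25)) = 0.70211
  P(2)·log₂(P(2)/Q(2)) = (13/50)·log₂((13/50)/(9/50)) = 0.13793
  P(3)·log₂(P(3)/Q(3)) = (3/50)·log₂((3/50)/(23/50)) = -0.17632
  P(4)·log₂(P(4)/Q(4)) = (7/25)·log₂((7/25)/(2/25)) = 0.50606
  P(5)·log₂(P(5)/Q(5)) = (7/50)·log₂((7/50)/(6/25)) = -0.10887

D_KL(P||Q) = 0.70211 + 0.13793 - 0.17632 + 0.50606 - 0.10887 = 1.06091 ≈ 1.0609 bits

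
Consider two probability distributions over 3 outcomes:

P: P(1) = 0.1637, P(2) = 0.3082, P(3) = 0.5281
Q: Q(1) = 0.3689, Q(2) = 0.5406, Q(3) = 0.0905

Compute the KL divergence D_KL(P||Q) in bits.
0.9022 bits

D_KL(P||Q) = Σ P(x) log₂(P(x)/Q(x))

Computing term by term:
  P(1)·log₂(P(1)/Q(1)) = 0.1637·log₂(0.1637/0.3689) = -0.19189
  P(2)·log₂(P(2)/Q(2)) = 0.3082·log₂(0.3082/0.5406) = -0.24986
  P(3)·log₂(P(3)/Q(3)) = 0.5281·log₂(0.5281/0.0905) = 1.34392

D_KL(P||Q) = -0.19189 - 0.24986 + 1.34392 = 0.90217 ≈ 0.9022 bits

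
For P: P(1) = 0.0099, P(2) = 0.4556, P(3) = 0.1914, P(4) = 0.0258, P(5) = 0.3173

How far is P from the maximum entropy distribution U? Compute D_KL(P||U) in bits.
0.6211 bits

U(i) = 1/5 for all i

D_KL(P||U) = Σ P(x) log₂(P(x) / (1/5))
           = Σ P(x) log₂(P(x)) + log₂(5)
           = log₂(5) - H(P)

H(P) = -Σ P(x) log₂(P(x)):
  -P(1)·log₂(P(1)) = -(0.0099)·log₂(0.0099) = 0.06592
  -P(2)·log₂(P(2)) = -(0.4556)·log₂(0.4556) = 0.51672
  -P(3)·log₂(P(3)) = -(0.1914)·log₂(0.1914) = 0.45655
  -P(4)·log₂(P(4)) = -(0.0258)·log₂(0.0258) = 0.13613
  -P(5)·log₂(P(5)) = -(0.3173)·log₂(0.3173) = 0.52547
H(P) = 0.06592 + 0.51672 + 0.45655 + 0.13613 + 0.52547 = 1.70079 bits

log₂(5) = 2.32193 bits

D_KL(P||U) = 2.32193 - 1.70079 = 0.62114 ≈ 0.6211 bits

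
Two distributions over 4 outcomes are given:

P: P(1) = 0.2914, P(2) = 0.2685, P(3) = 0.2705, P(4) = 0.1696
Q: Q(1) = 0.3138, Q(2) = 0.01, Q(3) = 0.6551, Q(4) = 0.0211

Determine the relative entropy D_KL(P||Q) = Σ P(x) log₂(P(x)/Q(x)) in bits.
1.4082 bits

D_KL(P||Q) = Σ P(x) log₂(P(x)/Q(x))

Computing term by term:
  P(1)·log₂(P(1)/Q(1)) = 0.2914·log₂(0.2914/0.3138) = -0.03113
  P(2)·log₂(P(2)/Q(2)) = 0.2685·log₂(0.2685/0.01) = 1.27453
  P(3)·log₂(P(3)/Q(3)) = 0.2705·log₂(0.2705/0.6551) = -0.34518
  P(4)·log₂(P(4)/Q(4)) = 0.1696·log₂(0.1696/0.0211) = 0.50996

D_KL(P||Q) = -0.03113 + 1.27453 - 0.34518 + 0.50996 = 1.40818 ≈ 1.4082 bits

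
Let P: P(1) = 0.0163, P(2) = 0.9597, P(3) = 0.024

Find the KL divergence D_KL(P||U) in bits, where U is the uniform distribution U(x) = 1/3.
1.3021 bits

U(i) = 1/3 for all i

D_KL(P||U) = Σ P(x) log₂(P(x) / (1/3))
           = Σ P(x) log₂(P(x)) + log₂(3)
           = log₂(3) - H(P)

H(P) = -Σ P(x) log₂(P(x)):
  -P(1)·log₂(P(1)) = -(0.0163)·log₂(0.0163) = 0.09681
  -P(2)·log₂(P(2)) = -(0.9597)·log₂(0.9597) = 0.05695
  -P(3)·log₂(P(3)) = -(0.024)·log₂(0.024) = 0.12914
H(P) = 0.09681 + 0.05695 + 0.12914 = 0.28290 bits

log₂(3) = 1.58496 bits

D_KL(P||U) = 1.58496 - 0.28290 = 1.30206 ≈ 1.3021 bits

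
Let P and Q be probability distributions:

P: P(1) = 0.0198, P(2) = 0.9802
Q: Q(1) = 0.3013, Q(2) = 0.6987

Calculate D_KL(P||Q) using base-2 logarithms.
0.4010 bits

D_KL(P||Q) = Σ P(x) log₂(P(x)/Q(x))

Computing term by term:
  P(1)·log₂(P(1)/Q(1)) = 0.0198·log₂(0.0198/0.3013) = -0.07777
  P(2)·log₂(P(2)/Q(2)) = 0.9802·log₂(0.9802/0.6987) = 0.47873

D_KL(P||Q) = -0.07777 + 0.47873 = 0.40096 ≈ 0.4010 bits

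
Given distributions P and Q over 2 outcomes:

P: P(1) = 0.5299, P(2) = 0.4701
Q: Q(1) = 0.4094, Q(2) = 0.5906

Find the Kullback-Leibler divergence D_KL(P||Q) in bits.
0.0425 bits

D_KL(P||Q) = Σ P(x) log₂(P(x)/Q(x))

Computing term by term:
  P(1)·log₂(P(1)/Q(1)) = 0.5299·log₂(0.5299/0.4094) = 0.19723
  P(2)·log₂(P(2)/Q(2)) = 0.4701·log₂(0.4701/0.5906) = -0.15476

D_KL(P||Q) = 0.19723 - 0.15476 = 0.04247 ≈ 0.0425 bits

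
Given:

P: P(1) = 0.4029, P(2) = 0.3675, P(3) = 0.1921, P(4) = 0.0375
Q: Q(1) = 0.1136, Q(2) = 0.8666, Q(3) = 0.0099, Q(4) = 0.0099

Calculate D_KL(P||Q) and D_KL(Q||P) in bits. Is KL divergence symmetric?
D_KL(P||Q) = 1.1750 bits, D_KL(Q||P) = 0.8037 bits. No, KL divergence is not symmetric.

D_KL(P||Q) = Σ P(x) log₂(P(x)/Q(x))

Computing term by term:
  P(1)·log₂(P(1)/Q(1)) = 0.4029·log₂(0.4029/0.1136) = 0.73588
  P(2)·log₂(P(2)/Q(2)) = 0.3675·log₂(0.3675/0.8666) = -0.45483
  P(3)·log₂(P(3)/Q(3)) = 0.1921·log₂(0.1921/0.0099) = 0.82186
  P(4)·log₂(P(4)/Q(4)) = 0.0375·log₂(0.0375/0.0099) = 0.07205

D_KL(P||Q) = 0.73588 - 0.45483 + 0.82186 + 0.07205 = 1.17496 ≈ 1.1750 bits

D_KL(Q||P) = Σ Q(x) log₂(Q(x)/P(x))

Computing term by term:
  Q(1)·log₂(Q(1)/P(1)) = 0.1136·log₂(0.1136/0.4029) = -0.20749
  Q(2)·log₂(Q(2)/P(2)) = 0.8666·log₂(0.8666/0.3675) = 1.07252
  Q(3)·log₂(Q(3)/P(3)) = 0.0099·log₂(0.0099/0.1921) = -0.04236
  Q(4)·log₂(Q(4)/P(4)) = 0.0099·log₂(0.0099/0.0375) = -0.01902

D_KL(Q||P) = -0.20749 + 1.07252 - 0.04236 - 0.01902 = 0.80365 ≈ 0.8037 bits

These are NOT equal (difference: 0.3713 bits). KL divergence is asymmetric: D_KL(P||Q) ≠ D_KL(Q||P) in general.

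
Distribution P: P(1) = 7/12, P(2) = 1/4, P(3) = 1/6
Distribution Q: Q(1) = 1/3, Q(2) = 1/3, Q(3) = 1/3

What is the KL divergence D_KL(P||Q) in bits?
0.2005 bits

D_KL(P||Q) = Σ P(x) log₂(P(x)/Q(x))

Computing term by term:
  P(1)·log₂(P(1)/Q(1)) = (7/12)·log₂((7/12)/(1/3)) = 0.47096
  P(2)·log₂(P(2)/Q(2)) = (1/4)·log₂((1/4)/(1/3)) = -0.10376
  P(3)·log₂(P(3)/Q(3)) = (1/6)·log₂((1/6)/(1/3)) = -0.16667

D_KL(P||Q) = 0.47096 - 0.10376 - 0.16667 = 0.20053 ≈ 0.2005 bits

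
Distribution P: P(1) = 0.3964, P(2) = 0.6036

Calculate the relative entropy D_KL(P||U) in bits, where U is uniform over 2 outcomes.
0.0312 bits

U(i) = 1/2 for all i

D_KL(P||U) = Σ P(x) log₂(P(x) / (1/2))
           = Σ P(x) log₂(P(x)) + log₂(2)
           = log₂(2) - H(P)

H(P) = -Σ P(x) log₂(P(x)):
  -P(1)·log₂(P(1)) = -(0.3964)·log₂(0.3964) = 0.52918
  -P(2)·log₂(P(2)) = -(0.6036)·log₂(0.6036) = 0.43962
H(P) = 0.52918 + 0.43962 = 0.96880 bits

log₂(2) = 1.00000 bits

D_KL(P||U) = 1.00000 - 0.96880 = 0.03120 ≈ 0.0312 bits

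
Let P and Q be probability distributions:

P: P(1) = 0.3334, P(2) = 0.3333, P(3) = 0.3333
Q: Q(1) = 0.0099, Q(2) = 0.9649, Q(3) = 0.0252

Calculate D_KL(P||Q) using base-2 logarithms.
2.4221 bits

D_KL(P||Q) = Σ P(x) log₂(P(x)/Q(x))

Computing term by term:
  P(1)·log₂(P(1)/Q(1)) = 0.3334·log₂(0.3334/0.0099) = 1.69157
  P(2)·log₂(P(2)/Q(2)) = 0.3333·log₂(0.3333/0.9649) = -0.51113
  P(3)·log₂(P(3)/Q(3)) = 0.3333·log₂(0.3333/0.0252) = 1.24165

D_KL(P||Q) = 1.69157 - 0.51113 + 1.24165 = 2.42209 ≈ 2.4221 bits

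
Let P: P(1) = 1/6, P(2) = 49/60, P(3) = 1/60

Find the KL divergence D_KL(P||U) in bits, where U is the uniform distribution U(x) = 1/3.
0.8171 bits

U(i) = 1/3 for all i

D_KL(P||U) = Σ P(x) log₂(P(x) / (1/3))
           = Σ P(x) log₂(P(x)) + log₂(3)
           = log₂(3) - H(P)

H(P) = -Σ P(x) log₂(P(x)):
  -P(1)·log₂(P(1)) = -(1/6)·log₂(1/6) = 0.43083
  -P(2)·log₂(P(2)) = -(49/60)·log₂(49/60) = 0.23861
  -P(3)·log₂(P(3)) = -(1/60)·log₂(1/60) = 0.09845
H(P) = 0.43083 + 0.23861 + 0.09845 = 0.76789 bits

log₂(3) = 1.58496 bits

D_KL(P||U) = 1.58496 - 0.76789 = 0.81707 ≈ 0.8171 bits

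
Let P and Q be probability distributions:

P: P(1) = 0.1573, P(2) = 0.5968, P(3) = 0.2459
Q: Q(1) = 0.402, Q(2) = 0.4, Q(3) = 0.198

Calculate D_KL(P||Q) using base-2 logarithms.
0.2084 bits

D_KL(P||Q) = Σ P(x) log₂(P(x)/Q(x))

Computing term by term:
  P(1)·log₂(P(1)/Q(1)) = 0.1573·log₂(0.1573/0.402) = -0.21293
  P(2)·log₂(P(2)/Q(2)) = 0.5968·log₂(0.5968/0.4) = 0.34450
  P(3)·log₂(P(3)/Q(3)) = 0.2459·log₂(0.2459/0.198) = 0.07686

D_KL(P||Q) = -0.21293 + 0.34450 + 0.07686 = 0.20843 ≈ 0.2084 bits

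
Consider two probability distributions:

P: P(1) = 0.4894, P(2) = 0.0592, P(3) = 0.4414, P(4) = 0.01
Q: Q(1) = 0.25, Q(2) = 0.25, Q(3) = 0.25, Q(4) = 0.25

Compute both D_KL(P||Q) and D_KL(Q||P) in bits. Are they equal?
D_KL(P||Q) = 0.6668 bits, D_KL(Q||P) = 1.2332 bits. No, they are not equal.

D_KL(P||Q) = Σ P(x) log₂(P(x)/Q(x))

Computing term by term:
  P(1)·log₂(P(1)/Q(1)) = 0.4894·log₂(0.4894/0.25) = 0.47427
  P(2)·log₂(P(2)/Q(2)) = 0.0592·log₂(0.0592/0.25) = -0.12303
  P(3)·log₂(P(3)/Q(3)) = 0.4414·log₂(0.4414/0.25) = 0.36202
  P(4)·log₂(P(4)/Q(4)) = 0.01·log₂(0.01/0.25) = -0.04644

D_KL(P||Q) = 0.47427 - 0.12303 + 0.36202 - 0.04644 = 0.66682 ≈ 0.6668 bits

D_KL(Q||P) = Σ Q(x) log₂(Q(x)/P(x))

Computing term by term:
  Q(1)·log₂(Q(1)/P(1)) = 0.25·log₂(0.25/0.4894) = -0.24227
  Q(2)·log₂(Q(2)/P(2)) = 0.25·log₂(0.25/0.0592) = 0.51956
  Q(3)·log₂(Q(3)/P(3)) = 0.25·log₂(0.25/0.4414) = -0.20504
  Q(4)·log₂(Q(4)/P(4)) = 0.25·log₂(0.25/0.01) = 1.16096

D_KL(Q||P) = -0.24227 + 0.51956 - 0.20504 + 1.16096 = 1.23321 ≈ 1.2332 bits

These are NOT equal (difference: 0.5664 bits). KL divergence is asymmetric: D_KL(P||Q) ≠ D_KL(Q||P) in general.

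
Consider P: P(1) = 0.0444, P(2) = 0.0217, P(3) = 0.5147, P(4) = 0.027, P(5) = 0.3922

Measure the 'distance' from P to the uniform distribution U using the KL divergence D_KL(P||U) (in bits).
0.8390 bits

U(i) = 1/5 for all i

D_KL(P||U) = Σ P(x) log₂(P(x) / (1/5))
           = Σ P(x) log₂(P(x)) + log₂(5)
           = log₂(5) - H(P)

H(P) = -Σ P(x) log₂(P(x)):
  -P(1)·log₂(P(1)) = -(0.0444)·log₂(0.0444) = 0.19950
  -P(2)·log₂(P(2)) = -(0.0217)·log₂(0.0217) = 0.11992
  -P(3)·log₂(P(3)) = -(0.5147)·log₂(0.5147) = 0.49318
  -P(4)·log₂(P(4)) = -(0.027)·log₂(0.027) = 0.14069
  -P(5)·log₂(P(5)) = -(0.3922)·log₂(0.3922) = 0.52960
H(P) = 0.19950 + 0.11992 + 0.49318 + 0.14069 + 0.52960 = 1.48289 bits

log₂(5) = 2.32193 bits

D_KL(P||U) = 2.32193 - 1.48289 = 0.83904 ≈ 0.8390 bits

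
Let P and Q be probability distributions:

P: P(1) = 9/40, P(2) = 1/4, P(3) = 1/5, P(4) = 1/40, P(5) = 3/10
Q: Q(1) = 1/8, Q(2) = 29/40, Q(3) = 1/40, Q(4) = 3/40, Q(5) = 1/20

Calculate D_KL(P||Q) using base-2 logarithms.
1.1427 bits

D_KL(P||Q) = Σ P(x) log₂(P(x)/Q(x))

Computing term by term:
  P(1)·log₂(P(1)/Q(1)) = (9/40)·log₂((9/40)/(1/8)) = 0.19080
  P(2)·log₂(P(2)/Q(2)) = (1/4)·log₂((1/4)/(29/40)) = -0.38401
  P(3)·log₂(P(3)/Q(3)) = (1/5)·log₂((1/5)/(1/40)) = 0.60000
  P(4)·log₂(P(4)/Q(4)) = (1/40)·log₂((1/40)/(3/40)) = -0.03962
  P(5)·log₂(P(5)/Q(5)) = (3/10)·log₂((3/10)/(1/20)) = 0.77549

D_KL(P||Q) = 0.19080 - 0.38401 + 0.60000 - 0.03962 + 0.77549 = 1.14266 ≈ 1.1427 bits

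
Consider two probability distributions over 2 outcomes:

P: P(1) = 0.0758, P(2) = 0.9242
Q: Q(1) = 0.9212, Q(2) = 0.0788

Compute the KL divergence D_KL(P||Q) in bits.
3.0096 bits

D_KL(P||Q) = Σ P(x) log₂(P(x)/Q(x))

Computing term by term:
  P(1)·log₂(P(1)/Q(1)) = 0.0758·log₂(0.0758/0.9212) = -0.27313
  P(2)·log₂(P(2)/Q(2)) = 0.9242·log₂(0.9242/0.0788) = 3.28270

D_KL(P||Q) = -0.27313 + 3.28270 = 3.00957 ≈ 3.0096 bits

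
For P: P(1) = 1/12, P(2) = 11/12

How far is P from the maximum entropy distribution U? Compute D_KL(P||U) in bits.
0.5862 bits

U(i) = 1/2 for all i

D_KL(P||U) = Σ P(x) log₂(P(x) / (1/2))
           = Σ P(x) log₂(P(x)) + log₂(2)
           = log₂(2) - H(P)

H(P) = -Σ P(x) log₂(P(x)):
  -P(1)·log₂(P(1)) = -(1/12)·log₂(1/12) = 0.29875
  -P(2)·log₂(P(2)) = -(11/12)·log₂(11/12) = 0.11507
H(P) = 0.29875 + 0.11507 = 0.41382 bits

log₂(2) = 1.00000 bits

D_KL(P||U) = 1.00000 - 0.41382 = 0.58618 ≈ 0.5862 bits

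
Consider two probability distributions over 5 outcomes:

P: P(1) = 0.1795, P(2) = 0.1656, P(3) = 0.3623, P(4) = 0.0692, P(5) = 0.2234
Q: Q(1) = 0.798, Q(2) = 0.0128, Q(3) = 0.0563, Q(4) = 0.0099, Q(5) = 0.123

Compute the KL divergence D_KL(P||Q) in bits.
1.5849 bits

D_KL(P||Q) = Σ P(x) log₂(P(x)/Q(x))

Computing term by term:
  P(1)·log₂(P(1)/Q(1)) = 0.1795·log₂(0.1795/0.798) = -0.38636
  P(2)·log₂(P(2)/Q(2)) = 0.1656·log₂(0.1656/0.0128) = 0.61164
  P(3)·log₂(P(3)/Q(3)) = 0.3623·log₂(0.3623/0.0563) = 0.97313
  P(4)·log₂(P(4)/Q(4)) = 0.0692·log₂(0.0692/0.0099) = 0.19412
  P(5)·log₂(P(5)/Q(5)) = 0.2234·log₂(0.2234/0.123) = 0.19234

D_KL(P||Q) = -0.38636 + 0.61164 + 0.97313 + 0.19412 + 0.19234 = 1.58487 ≈ 1.5849 bits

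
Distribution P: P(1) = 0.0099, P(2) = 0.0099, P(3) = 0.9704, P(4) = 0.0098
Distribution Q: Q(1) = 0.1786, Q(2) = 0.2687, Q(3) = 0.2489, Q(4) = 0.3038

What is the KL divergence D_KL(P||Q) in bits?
1.7679 bits

D_KL(P||Q) = Σ P(x) log₂(P(x)/Q(x))

Computing term by term:
  P(1)·log₂(P(1)/Q(1)) = 0.0099·log₂(0.0099/0.1786) = -0.04131
  P(2)·log₂(P(2)/Q(2)) = 0.0099·log₂(0.0099/0.2687) = -0.04715
  P(3)·log₂(P(3)/Q(3)) = 0.9704·log₂(0.9704/0.2489) = 1.90491
  P(4)·log₂(P(4)/Q(4)) = 0.0098·log₂(0.0098/0.3038) = -0.04855

D_KL(P||Q) = -0.04131 - 0.04715 + 1.90491 - 0.04855 = 1.76790 ≈ 1.7679 bits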